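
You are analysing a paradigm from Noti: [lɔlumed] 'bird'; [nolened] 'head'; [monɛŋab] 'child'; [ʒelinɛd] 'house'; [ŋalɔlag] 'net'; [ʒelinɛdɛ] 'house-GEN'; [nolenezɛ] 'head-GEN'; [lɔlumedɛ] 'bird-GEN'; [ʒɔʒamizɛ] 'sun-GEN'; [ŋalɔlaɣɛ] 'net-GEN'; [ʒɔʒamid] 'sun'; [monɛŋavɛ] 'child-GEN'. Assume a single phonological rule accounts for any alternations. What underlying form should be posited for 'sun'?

/ʒɔʒamiz/

The root 'sun' surfaces as [ʒɔʒamizɛ] and [ʒɔʒamid], with a stem-final [z] ~ [d] alternation.
But 'bird' keeps [d] in both environments ([lɔlumedɛ], [lɔlumed]), so there is no rule changing /d/ to [z] before the GEN suffix.
Therefore /z/ is basic and [d] is derived by word-final hardening (voiced fricatives become stops word-finally).
The underlying form of 'sun' is therefore /ʒɔʒamiz/.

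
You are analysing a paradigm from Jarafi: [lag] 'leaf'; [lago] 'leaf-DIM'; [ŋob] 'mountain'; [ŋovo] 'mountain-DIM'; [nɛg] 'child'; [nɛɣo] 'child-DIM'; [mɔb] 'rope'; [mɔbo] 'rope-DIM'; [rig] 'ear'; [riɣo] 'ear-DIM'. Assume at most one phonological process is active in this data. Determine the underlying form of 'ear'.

/riɣ/

'ear' shows [g] ~ [ɣ] at the end of the stem ([rig] vs [riɣo]).
But 'leaf' keeps [g] in both environments ([lag], [lago]), so there is no rule changing /g/ to [ɣ] before the DIM suffix.
So /ɣ/ is underlying, and a rule of word-final hardening — voiced fricatives become stops word-finally — gives [g].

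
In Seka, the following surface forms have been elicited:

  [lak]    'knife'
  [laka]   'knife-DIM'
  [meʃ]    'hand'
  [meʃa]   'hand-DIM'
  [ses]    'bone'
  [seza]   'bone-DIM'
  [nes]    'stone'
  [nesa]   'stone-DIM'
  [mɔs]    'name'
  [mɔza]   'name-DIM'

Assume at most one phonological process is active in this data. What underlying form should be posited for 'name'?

'name' shows [s] ~ [z] at the end of the stem ([mɔs] vs [mɔza]).
If /s/ were underlying and a rule turned it into [z] before the DIM suffix, 'stone' would also alternate; but it has [s] in both [nes] and [nesa].
So /z/ is underlying, and a rule of word-final obstruent devoicing — voiced obstruents become voiceless word-finally — gives [s].
The underlying form of 'name' is therefore /mɔz/.

/mɔz/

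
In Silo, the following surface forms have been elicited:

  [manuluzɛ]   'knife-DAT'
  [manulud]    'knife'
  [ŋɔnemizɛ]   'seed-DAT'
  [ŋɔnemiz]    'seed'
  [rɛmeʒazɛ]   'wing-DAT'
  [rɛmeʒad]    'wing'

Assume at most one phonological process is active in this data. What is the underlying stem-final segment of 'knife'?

/d/

'knife' shows [z] ~ [d] at the end of the stem ([manuluzɛ] vs [manulud]).
Compare 'seed', with invariant [z] in [ŋɔnemizɛ] and [ŋɔnemiz]: an analysis with underlying /z/ and a rule producing [d] in isolation would wrongly predict alternation here too.
The alternation reflects intervocalic spirantization: voiced stops become fricatives between vowels. /d/ is underlying.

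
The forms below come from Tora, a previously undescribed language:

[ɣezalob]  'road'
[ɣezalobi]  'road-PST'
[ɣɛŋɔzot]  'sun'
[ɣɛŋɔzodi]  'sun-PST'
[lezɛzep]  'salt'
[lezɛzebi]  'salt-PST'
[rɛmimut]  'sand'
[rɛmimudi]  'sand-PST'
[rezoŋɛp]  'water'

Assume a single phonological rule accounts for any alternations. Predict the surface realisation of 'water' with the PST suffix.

[rezoŋɛbi]

The stem for 'salt' ends in [p] in [lezɛzep] but [b] in [lezɛzebi].
Compare 'road', with invariant [b] in [ɣezalob] and [ɣezalobi]: an analysis with underlying /b/ and a rule producing [p] in isolation would wrongly predict alternation here too.
Therefore /p/ is basic and [b] is derived by intervocalic voicing (voiceless stops become voiced between vowels).
From [rezoŋɛp] the stem 'water' is /rezoŋɛp/; between vowels this yields [rezoŋɛbi].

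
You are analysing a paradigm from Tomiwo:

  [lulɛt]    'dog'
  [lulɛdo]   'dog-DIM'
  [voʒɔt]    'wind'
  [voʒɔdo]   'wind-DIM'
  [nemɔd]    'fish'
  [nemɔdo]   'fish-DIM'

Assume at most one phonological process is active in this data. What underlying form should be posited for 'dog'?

In [lulɛt] and [lulɛdo] the final segment of 'dog' alternates: [t] ~ [d].
If /d/ were underlying and a rule turned it into [t] in isolation, 'fish' would also alternate; but it has [d] in both [nemɔd] and [nemɔdo].
The alternation reflects intervocalic voicing: voiceless stops become voiced between vowels. /t/ is underlying.

/lulɛt/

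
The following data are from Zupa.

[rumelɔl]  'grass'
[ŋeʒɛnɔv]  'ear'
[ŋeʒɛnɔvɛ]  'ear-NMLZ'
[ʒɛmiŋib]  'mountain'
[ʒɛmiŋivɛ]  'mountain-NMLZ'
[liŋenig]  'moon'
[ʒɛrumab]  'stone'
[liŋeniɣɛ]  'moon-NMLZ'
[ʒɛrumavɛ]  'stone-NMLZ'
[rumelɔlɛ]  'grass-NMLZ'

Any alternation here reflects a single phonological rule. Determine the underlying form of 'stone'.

The stem for 'stone' ends in [v] in [ʒɛrumavɛ] but [b] in [ʒɛrumab].
If /v/ were underlying and a rule turned it into [b] in isolation, 'ear' would also alternate; but it has [v] in both [ŋeʒɛnɔvɛ] and [ŋeʒɛnɔv].
Therefore /b/ is basic and [v] is derived by intervocalic spirantization (voiced stops become fricatives between vowels).
The underlying form of 'stone' is therefore /ʒɛrumab/.

/ʒɛrumab/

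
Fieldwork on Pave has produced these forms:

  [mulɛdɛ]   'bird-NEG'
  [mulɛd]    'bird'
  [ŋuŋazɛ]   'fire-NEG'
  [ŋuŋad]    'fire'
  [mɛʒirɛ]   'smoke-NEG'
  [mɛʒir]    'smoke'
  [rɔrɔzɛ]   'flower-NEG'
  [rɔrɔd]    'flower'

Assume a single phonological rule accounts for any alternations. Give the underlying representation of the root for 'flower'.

The root 'flower' surfaces as [rɔrɔzɛ] and [rɔrɔd], with a stem-final [z] ~ [d] alternation.
But 'bird' keeps [d] in both environments ([mulɛdɛ], [mulɛd]), so there is no rule changing /d/ to [z] before the NEG suffix.
Therefore /z/ is basic and [d] is derived by word-final hardening (voiced fricatives become stops word-finally).
So 'flower' = /rɔrɔz/.

/rɔrɔz/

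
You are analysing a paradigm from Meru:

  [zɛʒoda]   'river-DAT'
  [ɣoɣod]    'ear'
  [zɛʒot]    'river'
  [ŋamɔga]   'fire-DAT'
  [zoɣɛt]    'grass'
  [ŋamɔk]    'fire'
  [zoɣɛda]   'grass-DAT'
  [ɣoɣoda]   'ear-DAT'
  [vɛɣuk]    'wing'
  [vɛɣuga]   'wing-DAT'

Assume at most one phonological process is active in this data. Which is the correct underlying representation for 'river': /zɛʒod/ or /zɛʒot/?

/zɛʒot/

In [zɛʒoda] and [zɛʒot] the final segment of 'river' alternates: [d] ~ [t].
But 'ear' keeps [d] in both environments ([ɣoɣoda], [ɣoɣod]), so there is no rule changing /d/ to [t] in isolation.
So /t/ is underlying, and a rule of intervocalic voicing — voiceless stops become voiced between vowels — gives [d].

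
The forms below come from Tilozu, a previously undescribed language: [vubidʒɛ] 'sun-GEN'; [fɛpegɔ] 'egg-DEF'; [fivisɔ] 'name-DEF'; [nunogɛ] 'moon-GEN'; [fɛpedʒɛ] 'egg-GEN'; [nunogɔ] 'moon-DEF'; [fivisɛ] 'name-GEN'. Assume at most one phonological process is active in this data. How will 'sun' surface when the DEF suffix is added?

The root 'egg' surfaces as [fɛpedʒɛ] and [fɛpegɔ], with a stem-final [dʒ] ~ [g] alternation.
But 'moon' keeps [g] in both environments ([nunogɛ], [nunogɔ]), so there is no rule changing /g/ to [dʒ] before the GEN suffix.
Therefore /dʒ/ is basic and [g] is derived by depalatalization (palato-alveolar /dʒ/ becomes [g] when no front vowel follows).
From [vubidʒɛ] the stem 'sun' is /vubidʒ/; when no front vowel follows this yields [vubigɔ].

[vubigɔ]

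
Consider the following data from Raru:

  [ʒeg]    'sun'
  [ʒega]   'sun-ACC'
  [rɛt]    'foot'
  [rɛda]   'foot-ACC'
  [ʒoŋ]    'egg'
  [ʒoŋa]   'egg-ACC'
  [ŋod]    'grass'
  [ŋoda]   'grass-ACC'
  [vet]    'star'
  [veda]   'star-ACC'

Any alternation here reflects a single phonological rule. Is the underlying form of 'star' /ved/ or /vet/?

'star' shows [t] ~ [d] at the end of the stem ([vet] vs [veda]).
The stem 'grass' ([ŋod], [ŋoda]) shows [d] unchanged in both environments, so [d] cannot be basic with [t] derived in isolation.
So /t/ is underlying, and a rule of intervocalic voicing — voiceless stops become voiced between vowels — gives [d].

/vet/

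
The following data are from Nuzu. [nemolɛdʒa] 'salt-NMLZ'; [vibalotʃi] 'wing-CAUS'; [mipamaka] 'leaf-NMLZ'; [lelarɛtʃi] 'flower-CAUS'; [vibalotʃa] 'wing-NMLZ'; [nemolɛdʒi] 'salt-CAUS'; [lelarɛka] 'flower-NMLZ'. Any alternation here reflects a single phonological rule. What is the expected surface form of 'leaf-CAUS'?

In [lelarɛka] and [lelarɛtʃi] the final segment of 'flower' alternates: [k] ~ [tʃ].
Compare 'wing', with invariant [tʃ] in [vibalotʃa] and [vibalotʃi]: an analysis with underlying /tʃ/ and a rule producing [k] before the NMLZ suffix would wrongly predict alternation here too.
Therefore /k/ is basic and [tʃ] is derived by palatalization before a front vowel (/k/ becomes palato-alveolar [tʃ] before a front vowel).
The one attested form of 'leaf', [mipamaka], shows underlying /mipamak/. Applying the same rule before a front vowel gives [mipamatʃi].

[mipamatʃi]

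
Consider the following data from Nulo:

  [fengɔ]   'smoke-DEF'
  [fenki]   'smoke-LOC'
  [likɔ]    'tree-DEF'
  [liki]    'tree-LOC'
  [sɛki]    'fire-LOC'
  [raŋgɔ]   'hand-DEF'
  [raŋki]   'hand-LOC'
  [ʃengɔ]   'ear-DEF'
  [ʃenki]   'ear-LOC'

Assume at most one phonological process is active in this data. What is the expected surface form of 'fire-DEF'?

The DEF suffix surfaces as [-gɔ] and [-kɔ], depending on the final segment of the stem.
The LOC suffix, which begins with [k], is invariant after every stem; so [k] is not altered by any rule here.
So the underlying form is /-gɔ/, and voiced stops become voiceless after a vowel.
After 'fire', which ends in a vowel, the suffix surfaces as [-kɔ], giving [sɛkɔ].

[sɛkɔ]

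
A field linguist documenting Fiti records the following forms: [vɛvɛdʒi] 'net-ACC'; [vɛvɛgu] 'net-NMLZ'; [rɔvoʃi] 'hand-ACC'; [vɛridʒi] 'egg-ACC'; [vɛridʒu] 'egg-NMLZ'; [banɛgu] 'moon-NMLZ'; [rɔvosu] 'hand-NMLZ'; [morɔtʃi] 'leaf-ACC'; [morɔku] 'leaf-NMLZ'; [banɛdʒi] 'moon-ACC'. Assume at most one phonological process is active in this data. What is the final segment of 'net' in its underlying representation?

/g/

'net' shows [g] ~ [dʒ] at the end of the stem ([vɛvɛgu] vs [vɛvɛdʒi]).
The stem 'egg' ([vɛridʒu], [vɛridʒi]) shows [dʒ] unchanged in both environments, so [dʒ] cannot be basic with [g] derived before the NMLZ suffix.
The underlying segment must be /g/; /k/, /g/ and /s/ become palato-alveolar [tʃ], [dʒ] and [ʃ] before a front vowel, yielding [dʒ] there.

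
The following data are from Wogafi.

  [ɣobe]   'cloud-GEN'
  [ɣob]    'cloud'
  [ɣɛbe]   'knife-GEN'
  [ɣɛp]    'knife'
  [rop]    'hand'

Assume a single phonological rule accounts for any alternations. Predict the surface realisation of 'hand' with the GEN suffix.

'knife' shows [b] ~ [p] at the end of the stem ([ɣɛbe] vs [ɣɛp]).
But 'cloud' keeps [b] in both environments ([ɣobe], [ɣob]), so there is no rule changing /b/ to [p] in isolation.
So /p/ is underlying, and a rule of intervocalic voicing — voiceless stops become voiced between vowels — gives [b].
The one attested form of 'hand', [rop], shows underlying /rop/. Applying the same rule between vowels gives [robe].

[robe]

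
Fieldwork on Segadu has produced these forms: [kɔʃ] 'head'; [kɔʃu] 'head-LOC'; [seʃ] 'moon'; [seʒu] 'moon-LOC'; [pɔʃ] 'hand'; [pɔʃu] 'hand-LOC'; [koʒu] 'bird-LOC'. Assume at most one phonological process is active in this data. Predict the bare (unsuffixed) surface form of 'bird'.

[koʃ]

The root 'moon' surfaces as [seʃ] and [seʒu], with a stem-final [ʃ] ~ [ʒ] alternation.
But 'hand' keeps [ʃ] in both environments ([pɔʃ], [pɔʃu]), so there is no rule changing /ʃ/ to [ʒ] before the LOC suffix.
The underlying segment must be /ʒ/; voiced obstruents become voiceless word-finally, yielding [ʃ] there.
The one attested form of 'bird', [koʒu], shows underlying /koʒ/. Applying the same rule word-finally gives [koʃ].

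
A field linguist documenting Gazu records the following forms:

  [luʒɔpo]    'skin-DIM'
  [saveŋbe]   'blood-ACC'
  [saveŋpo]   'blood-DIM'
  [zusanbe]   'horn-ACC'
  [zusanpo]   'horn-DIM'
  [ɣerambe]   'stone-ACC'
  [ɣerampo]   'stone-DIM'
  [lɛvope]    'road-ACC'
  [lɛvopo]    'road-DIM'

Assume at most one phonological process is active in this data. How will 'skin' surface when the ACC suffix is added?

The ACC morpheme has two allomorphs, [-be] and [-pe].
By contrast the DIM suffix keeps its initial [p] throughout — that segment must be underlying.
The ACC suffix is therefore /-be/ underlyingly, with post-vocalic devoicing: voiced stops become voiceless after a vowel.
After 'skin', which ends in a vowel, the suffix surfaces as [-pe], giving [luʒɔpe].

[luʒɔpe]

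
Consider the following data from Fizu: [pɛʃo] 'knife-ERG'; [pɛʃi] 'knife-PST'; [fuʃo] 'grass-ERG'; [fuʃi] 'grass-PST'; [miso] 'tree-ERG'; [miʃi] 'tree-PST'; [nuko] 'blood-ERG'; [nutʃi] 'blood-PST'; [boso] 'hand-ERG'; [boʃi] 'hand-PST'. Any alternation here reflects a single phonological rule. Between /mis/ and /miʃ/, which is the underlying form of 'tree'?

/mis/

In [miso] and [miʃi] the final segment of 'tree' alternates: [s] ~ [ʃ].
Compare 'grass', with invariant [ʃ] in [fuʃo] and [fuʃi]: an analysis with underlying /ʃ/ and a rule producing [s] before the ERG suffix would wrongly predict alternation here too.
The alternation reflects palatalization before a front vowel: /k/ and /s/ become palato-alveolar [tʃ] and [ʃ] before a front vowel. /s/ is underlying.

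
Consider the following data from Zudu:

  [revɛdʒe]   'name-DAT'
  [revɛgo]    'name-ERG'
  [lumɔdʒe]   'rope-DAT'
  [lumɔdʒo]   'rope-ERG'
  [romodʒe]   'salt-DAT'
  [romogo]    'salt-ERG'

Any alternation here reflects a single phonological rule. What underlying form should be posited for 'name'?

/revɛg/

In [revɛdʒe] and [revɛgo] the final segment of 'name' alternates: [dʒ] ~ [g].
Compare 'rope', with invariant [dʒ] in [lumɔdʒe] and [lumɔdʒo]: an analysis with underlying /dʒ/ and a rule producing [g] before the ERG suffix would wrongly predict alternation here too.
The alternation reflects palatalization before a front vowel: /g/ becomes palato-alveolar [dʒ] before a front vowel. /g/ is underlying.
So 'name' = /revɛg/.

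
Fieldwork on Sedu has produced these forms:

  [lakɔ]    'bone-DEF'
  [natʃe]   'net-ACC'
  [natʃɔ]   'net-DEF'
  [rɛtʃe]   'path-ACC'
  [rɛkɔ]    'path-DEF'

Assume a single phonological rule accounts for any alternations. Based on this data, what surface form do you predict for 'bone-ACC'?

[latʃe]

The stem for 'path' ends in [tʃ] in [rɛtʃe] but [k] in [rɛkɔ].
Compare 'net', with invariant [tʃ] in [natʃe] and [natʃɔ]: an analysis with underlying /tʃ/ and a rule producing [k] before the DEF suffix would wrongly predict alternation here too.
So /k/ is underlying, and a rule of palatalization before a front vowel — /k/ becomes palato-alveolar [tʃ] before a front vowel — gives [tʃ].
From [lakɔ] the stem 'bone' is /lak/; before a front vowel this yields [latʃe].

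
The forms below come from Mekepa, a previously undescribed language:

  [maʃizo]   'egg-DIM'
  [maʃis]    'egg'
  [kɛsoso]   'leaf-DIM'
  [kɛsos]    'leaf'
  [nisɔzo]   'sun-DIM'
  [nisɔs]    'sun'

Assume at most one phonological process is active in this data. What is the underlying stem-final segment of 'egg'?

/z/

The root 'egg' surfaces as [maʃizo] and [maʃis], with a stem-final [z] ~ [s] alternation.
The stem 'leaf' ([kɛsoso], [kɛsos]) shows [s] unchanged in both environments, so [s] cannot be basic with [z] derived before the DIM suffix.
So /z/ is underlying, and a rule of word-final obstruent devoicing — voiced obstruents become voiceless word-finally — gives [s].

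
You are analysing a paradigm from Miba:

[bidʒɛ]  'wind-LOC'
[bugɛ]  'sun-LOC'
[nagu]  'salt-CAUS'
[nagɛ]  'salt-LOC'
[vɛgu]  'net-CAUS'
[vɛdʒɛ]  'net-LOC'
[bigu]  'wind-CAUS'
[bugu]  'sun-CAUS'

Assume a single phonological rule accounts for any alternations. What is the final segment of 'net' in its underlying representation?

The stem for 'net' ends in [dʒ] in [vɛdʒɛ] but [g] in [vɛgu].
If /g/ were underlying and a rule turned it into [dʒ] before the LOC suffix, 'sun' would also alternate; but it has [g] in both [bugɛ] and [bugu].
The underlying segment must be /dʒ/; palato-alveolar /dʒ/ becomes [g] when no front vowel follows, yielding [g] there.

/dʒ/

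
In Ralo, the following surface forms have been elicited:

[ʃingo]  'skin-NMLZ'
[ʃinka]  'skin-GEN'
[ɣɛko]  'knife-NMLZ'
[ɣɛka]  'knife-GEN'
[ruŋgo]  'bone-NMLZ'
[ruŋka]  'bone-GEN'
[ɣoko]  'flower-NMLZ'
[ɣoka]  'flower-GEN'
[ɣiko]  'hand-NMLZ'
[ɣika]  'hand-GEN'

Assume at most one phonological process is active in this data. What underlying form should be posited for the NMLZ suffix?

The NMLZ morpheme has two allomorphs, [-go] and [-ko].
By contrast the GEN suffix keeps its initial [k] throughout — that segment must be underlying.
So the underlying form is /-go/, and voiced stops become voiceless after a vowel.

/-go/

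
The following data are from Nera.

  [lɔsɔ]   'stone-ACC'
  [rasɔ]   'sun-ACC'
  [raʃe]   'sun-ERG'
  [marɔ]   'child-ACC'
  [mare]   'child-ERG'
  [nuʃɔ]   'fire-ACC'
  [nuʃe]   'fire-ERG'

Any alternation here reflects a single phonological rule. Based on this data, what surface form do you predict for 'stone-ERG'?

In [rasɔ] and [raʃe] the final segment of 'sun' alternates: [s] ~ [ʃ].
The stem 'fire' ([nuʃɔ], [nuʃe]) shows [ʃ] unchanged in both environments, so [ʃ] cannot be basic with [s] derived before the ACC suffix.
The alternation reflects palatalization before a front vowel: /s/ becomes palato-alveolar [ʃ] before a front vowel. /s/ is underlying.
From [lɔsɔ] the stem 'stone' is /lɔs/; before a front vowel this yields [lɔʃe].

[lɔʃe]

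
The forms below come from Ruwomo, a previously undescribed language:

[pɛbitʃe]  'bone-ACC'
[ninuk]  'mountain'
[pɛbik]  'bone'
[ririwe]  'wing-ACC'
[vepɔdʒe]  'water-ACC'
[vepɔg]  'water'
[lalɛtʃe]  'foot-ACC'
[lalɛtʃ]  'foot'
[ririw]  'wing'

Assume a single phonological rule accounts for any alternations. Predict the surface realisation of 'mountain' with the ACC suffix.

The root 'bone' surfaces as [pɛbitʃe] and [pɛbik], with a stem-final [tʃ] ~ [k] alternation.
Compare 'foot', with invariant [tʃ] in [lalɛtʃe] and [lalɛtʃ]: an analysis with underlying /tʃ/ and a rule producing [k] in isolation would wrongly predict alternation here too.
So /k/ is underlying, and a rule of palatalization before a front vowel — /k/ and /g/ become palato-alveolar [tʃ] and [dʒ] before a front vowel — gives [tʃ].
From [ninuk] the stem 'mountain' is /ninuk/; before a front vowel this yields [ninutʃe].

[ninutʃe]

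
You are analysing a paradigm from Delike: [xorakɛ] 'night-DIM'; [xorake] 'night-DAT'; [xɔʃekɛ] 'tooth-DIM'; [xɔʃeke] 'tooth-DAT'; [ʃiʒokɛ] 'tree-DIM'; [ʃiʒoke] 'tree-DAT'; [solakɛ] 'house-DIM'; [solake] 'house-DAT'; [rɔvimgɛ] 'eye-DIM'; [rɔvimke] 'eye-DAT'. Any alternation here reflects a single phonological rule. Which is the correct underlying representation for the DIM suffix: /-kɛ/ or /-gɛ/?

/-gɛ/

The DIM morpheme has two allomorphs, [-gɛ] and [-kɛ].
By contrast the DAT suffix keeps its initial [k] throughout — that segment must be underlying.
The DIM suffix is therefore /-gɛ/ underlyingly, with post-vocalic devoicing: voiced stops become voiceless after a vowel.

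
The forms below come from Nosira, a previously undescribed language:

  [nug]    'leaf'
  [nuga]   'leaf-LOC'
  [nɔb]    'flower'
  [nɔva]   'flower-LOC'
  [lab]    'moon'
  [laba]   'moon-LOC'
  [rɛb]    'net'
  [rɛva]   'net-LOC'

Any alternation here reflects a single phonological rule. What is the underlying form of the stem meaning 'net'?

The stem for 'net' ends in [b] in [rɛb] but [v] in [rɛva].
If /b/ were underlying and a rule turned it into [v] before the LOC suffix, 'moon' would also alternate; but it has [b] in both [lab] and [laba].
Therefore /v/ is basic and [b] is derived by word-final hardening (voiced fricatives become stops word-finally).

/rɛv/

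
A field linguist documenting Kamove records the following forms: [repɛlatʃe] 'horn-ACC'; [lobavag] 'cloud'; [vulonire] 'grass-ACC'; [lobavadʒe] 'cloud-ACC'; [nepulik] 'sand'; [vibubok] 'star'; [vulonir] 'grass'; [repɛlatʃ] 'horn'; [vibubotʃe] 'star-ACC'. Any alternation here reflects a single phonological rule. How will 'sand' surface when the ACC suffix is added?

[nepulitʃe]

The root 'star' surfaces as [vibubotʃe] and [vibubok], with a stem-final [tʃ] ~ [k] alternation.
But 'horn' keeps [tʃ] in both environments ([repɛlatʃe], [repɛlatʃ]), so there is no rule changing /tʃ/ to [k] in isolation.
Therefore /k/ is basic and [tʃ] is derived by palatalization before a front vowel (/k/ and /g/ become palato-alveolar [tʃ] and [dʒ] before a front vowel).
From [nepulik] the stem 'sand' is /nepulik/; before a front vowel this yields [nepulitʃe].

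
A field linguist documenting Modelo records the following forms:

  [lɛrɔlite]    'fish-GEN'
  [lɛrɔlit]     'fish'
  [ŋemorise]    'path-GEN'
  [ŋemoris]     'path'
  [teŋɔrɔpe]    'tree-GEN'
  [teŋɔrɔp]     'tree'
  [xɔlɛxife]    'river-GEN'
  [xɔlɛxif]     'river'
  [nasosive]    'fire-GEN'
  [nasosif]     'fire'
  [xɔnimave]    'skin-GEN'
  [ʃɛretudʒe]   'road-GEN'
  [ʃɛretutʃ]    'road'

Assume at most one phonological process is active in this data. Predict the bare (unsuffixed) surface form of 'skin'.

[xɔnimaf]

The root 'fire' surfaces as [nasosive] and [nasosif], with a stem-final [v] ~ [f] alternation.
But 'river' keeps [f] in both environments ([xɔlɛxife], [xɔlɛxif]), so there is no rule changing /f/ to [v] before the GEN suffix.
The alternation reflects word-final obstruent devoicing: voiced obstruents become voiceless word-finally. /v/ is underlying.
The one attested form of 'skin', [xɔnimave], shows underlying /xɔnimav/. Applying the same rule word-finally gives [xɔnimaf].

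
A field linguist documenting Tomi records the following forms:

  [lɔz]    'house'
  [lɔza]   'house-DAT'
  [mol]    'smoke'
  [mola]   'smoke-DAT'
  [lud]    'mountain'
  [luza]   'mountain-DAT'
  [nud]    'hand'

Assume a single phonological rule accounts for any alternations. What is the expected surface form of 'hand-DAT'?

The root 'mountain' surfaces as [lud] and [luza], with a stem-final [d] ~ [z] alternation.
Compare 'house', with invariant [z] in [lɔz] and [lɔza]: an analysis with underlying /z/ and a rule producing [d] in isolation would wrongly predict alternation here too.
Therefore /d/ is basic and [z] is derived by intervocalic spirantization (voiced stops become fricatives between vowels).
From [nud] the stem 'hand' is /nud/; between vowels this yields [nuza].

[nuza]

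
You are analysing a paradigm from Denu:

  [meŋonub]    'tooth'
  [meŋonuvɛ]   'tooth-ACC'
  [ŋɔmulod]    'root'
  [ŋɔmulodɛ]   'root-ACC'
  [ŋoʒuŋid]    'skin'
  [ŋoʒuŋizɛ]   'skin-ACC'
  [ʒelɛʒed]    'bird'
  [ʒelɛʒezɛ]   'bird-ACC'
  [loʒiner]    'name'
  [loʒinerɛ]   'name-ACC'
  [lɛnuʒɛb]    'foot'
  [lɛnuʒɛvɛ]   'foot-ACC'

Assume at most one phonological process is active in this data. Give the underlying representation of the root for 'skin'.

/ŋoʒuŋiz/

The root 'skin' surfaces as [ŋoʒuŋid] and [ŋoʒuŋizɛ], with a stem-final [d] ~ [z] alternation.
If /d/ were underlying and a rule turned it into [z] before the ACC suffix, 'root' would also alternate; but it has [d] in both [ŋɔmulod] and [ŋɔmulodɛ].
The underlying segment must be /z/; voiced fricatives become stops word-finally, yielding [d] there.
So 'skin' = /ŋoʒuŋiz/.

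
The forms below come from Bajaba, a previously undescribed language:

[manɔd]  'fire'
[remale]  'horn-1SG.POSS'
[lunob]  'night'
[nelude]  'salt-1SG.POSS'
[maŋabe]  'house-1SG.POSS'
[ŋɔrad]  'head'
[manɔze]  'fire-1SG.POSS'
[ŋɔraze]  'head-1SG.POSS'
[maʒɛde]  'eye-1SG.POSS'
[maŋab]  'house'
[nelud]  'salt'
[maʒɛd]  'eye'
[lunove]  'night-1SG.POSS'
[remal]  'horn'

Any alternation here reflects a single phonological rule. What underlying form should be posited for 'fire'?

In [manɔze] and [manɔd] the final segment of 'fire' alternates: [z] ~ [d].
If /d/ were underlying and a rule turned it into [z] before the 1SG.POSS suffix, 'salt' would also alternate; but it has [d] in both [nelude] and [nelud].
So /z/ is underlying, and a rule of word-final hardening — voiced fricatives become stops word-finally — gives [d].

/manɔz/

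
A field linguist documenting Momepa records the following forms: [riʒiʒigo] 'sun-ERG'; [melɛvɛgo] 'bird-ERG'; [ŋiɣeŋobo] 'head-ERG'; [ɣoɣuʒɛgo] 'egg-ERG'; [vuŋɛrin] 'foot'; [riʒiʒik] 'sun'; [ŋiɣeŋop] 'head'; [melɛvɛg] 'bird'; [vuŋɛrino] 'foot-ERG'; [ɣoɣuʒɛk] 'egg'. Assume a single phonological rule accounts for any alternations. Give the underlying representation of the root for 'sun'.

/riʒiʒik/

The stem for 'sun' ends in [k] in [riʒiʒik] but [g] in [riʒiʒigo].
Compare 'bird', with invariant [g] in [melɛvɛg] and [melɛvɛgo]: an analysis with underlying /g/ and a rule producing [k] in isolation would wrongly predict alternation here too.
The underlying segment must be /k/; voiceless stops become voiced between vowels, yielding [g] there.
Hence 'sun' is /riʒiʒik/ underlyingly.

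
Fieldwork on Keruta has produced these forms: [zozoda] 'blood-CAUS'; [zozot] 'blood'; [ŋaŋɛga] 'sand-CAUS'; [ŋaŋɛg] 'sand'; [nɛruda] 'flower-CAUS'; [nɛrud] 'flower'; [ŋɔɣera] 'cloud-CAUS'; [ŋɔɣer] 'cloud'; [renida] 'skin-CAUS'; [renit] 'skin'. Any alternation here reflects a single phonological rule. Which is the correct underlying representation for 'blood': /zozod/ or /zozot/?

/zozot/

In [zozoda] and [zozot] the final segment of 'blood' alternates: [d] ~ [t].
But 'flower' keeps [d] in both environments ([nɛruda], [nɛrud]), so there is no rule changing /d/ to [t] in isolation.
So /t/ is underlying, and a rule of intervocalic voicing — voiceless stops become voiced between vowels — gives [d].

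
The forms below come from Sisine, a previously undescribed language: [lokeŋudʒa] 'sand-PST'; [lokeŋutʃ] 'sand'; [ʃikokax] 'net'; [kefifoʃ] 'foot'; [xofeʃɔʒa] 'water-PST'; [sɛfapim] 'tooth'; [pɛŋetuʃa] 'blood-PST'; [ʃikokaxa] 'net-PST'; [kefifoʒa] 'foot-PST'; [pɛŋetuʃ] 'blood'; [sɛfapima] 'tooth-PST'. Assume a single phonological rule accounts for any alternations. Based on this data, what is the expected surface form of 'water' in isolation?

[xofeʃɔʃ]

The stem for 'foot' ends in [ʃ] in [kefifoʃ] but [ʒ] in [kefifoʒa].
The stem 'blood' ([pɛŋetuʃ], [pɛŋetuʃa]) shows [ʃ] unchanged in both environments, so [ʃ] cannot be basic with [ʒ] derived before the PST suffix.
The underlying segment must be /ʒ/; voiced obstruents become voiceless word-finally, yielding [ʃ] there.
From [xofeʃɔʒa] the stem 'water' is /xofeʃɔʒ/; word-finally this yields [xofeʃɔʃ].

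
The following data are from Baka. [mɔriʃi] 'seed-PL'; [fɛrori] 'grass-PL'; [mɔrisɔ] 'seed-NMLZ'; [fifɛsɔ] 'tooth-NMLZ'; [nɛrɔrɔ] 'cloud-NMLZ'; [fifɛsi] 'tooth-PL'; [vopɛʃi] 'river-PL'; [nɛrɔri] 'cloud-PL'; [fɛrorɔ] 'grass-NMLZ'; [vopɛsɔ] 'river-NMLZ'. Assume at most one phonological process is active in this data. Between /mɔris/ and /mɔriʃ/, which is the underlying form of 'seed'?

The stem for 'seed' ends in [ʃ] in [mɔriʃi] but [s] in [mɔrisɔ].
Compare 'tooth', with invariant [s] in [fifɛsi] and [fifɛsɔ]: an analysis with underlying /s/ and a rule producing [ʃ] before the PL suffix would wrongly predict alternation here too.
So /ʃ/ is underlying, and a rule of depalatalization — palato-alveolar /ʃ/ becomes [s] when no front vowel follows — gives [s].

/mɔriʃ/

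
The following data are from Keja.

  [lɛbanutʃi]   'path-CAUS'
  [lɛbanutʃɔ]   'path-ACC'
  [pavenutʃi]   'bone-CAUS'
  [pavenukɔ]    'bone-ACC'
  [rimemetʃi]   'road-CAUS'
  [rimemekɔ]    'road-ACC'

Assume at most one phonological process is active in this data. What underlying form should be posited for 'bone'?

/pavenuk/

The root 'bone' surfaces as [pavenutʃi] and [pavenukɔ], with a stem-final [tʃ] ~ [k] alternation.
But 'path' keeps [tʃ] in both environments ([lɛbanutʃi], [lɛbanutʃɔ]), so there is no rule changing /tʃ/ to [k] before the ACC suffix.
Therefore /k/ is basic and [tʃ] is derived by palatalization before a front vowel (/k/ becomes palato-alveolar [tʃ] before a front vowel).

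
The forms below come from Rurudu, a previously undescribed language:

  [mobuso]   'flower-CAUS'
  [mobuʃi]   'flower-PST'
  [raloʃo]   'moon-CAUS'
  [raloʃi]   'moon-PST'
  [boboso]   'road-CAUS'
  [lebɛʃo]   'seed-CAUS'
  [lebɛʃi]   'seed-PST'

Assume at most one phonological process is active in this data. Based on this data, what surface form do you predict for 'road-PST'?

In [mobuso] and [mobuʃi] the final segment of 'flower' alternates: [s] ~ [ʃ].
If /ʃ/ were underlying and a rule turned it into [s] before the CAUS suffix, 'moon' would also alternate; but it has [ʃ] in both [raloʃo] and [raloʃi].
So /s/ is underlying, and a rule of palatalization before a front vowel — /s/ becomes palato-alveolar [ʃ] before a front vowel — gives [ʃ].
From [boboso] the stem 'road' is /bobos/; before a front vowel this yields [boboʃi].

[boboʃi]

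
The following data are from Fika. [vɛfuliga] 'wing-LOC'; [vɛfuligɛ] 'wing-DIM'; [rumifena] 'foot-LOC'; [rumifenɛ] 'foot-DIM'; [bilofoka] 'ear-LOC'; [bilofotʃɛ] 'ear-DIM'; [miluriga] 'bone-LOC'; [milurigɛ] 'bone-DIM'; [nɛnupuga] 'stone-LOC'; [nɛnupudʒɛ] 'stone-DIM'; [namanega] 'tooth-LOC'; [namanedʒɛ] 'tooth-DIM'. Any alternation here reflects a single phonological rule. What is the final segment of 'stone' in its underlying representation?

'stone' shows [g] ~ [dʒ] at the end of the stem ([nɛnupuga] vs [nɛnupudʒɛ]).
Compare 'wing', with invariant [g] in [vɛfuliga] and [vɛfuligɛ]: an analysis with underlying /g/ and a rule producing [dʒ] before the DIM suffix would wrongly predict alternation here too.
So /dʒ/ is underlying, and a rule of depalatalization — palato-alveolar /tʃ/ and /dʒ/ become [k] and [g] when no front vowel follows — gives [g].

/dʒ/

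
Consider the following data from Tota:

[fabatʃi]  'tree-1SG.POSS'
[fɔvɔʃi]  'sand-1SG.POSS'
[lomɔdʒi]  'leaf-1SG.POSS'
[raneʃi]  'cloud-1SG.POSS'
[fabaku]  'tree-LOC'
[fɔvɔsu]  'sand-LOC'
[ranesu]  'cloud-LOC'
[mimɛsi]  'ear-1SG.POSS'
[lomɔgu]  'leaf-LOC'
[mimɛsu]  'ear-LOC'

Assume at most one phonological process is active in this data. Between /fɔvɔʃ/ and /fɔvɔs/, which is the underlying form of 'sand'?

The root 'sand' surfaces as [fɔvɔʃi] and [fɔvɔsu], with a stem-final [ʃ] ~ [s] alternation.
The stem 'ear' ([mimɛsi], [mimɛsu]) shows [s] unchanged in both environments, so [s] cannot be basic with [ʃ] derived before the 1SG.POSS suffix.
The underlying segment must be /ʃ/; palato-alveolar /tʃ/, /dʒ/ and /ʃ/ become [k], [g] and [s] when no front vowel follows, yielding [s] there.

/fɔvɔʃ/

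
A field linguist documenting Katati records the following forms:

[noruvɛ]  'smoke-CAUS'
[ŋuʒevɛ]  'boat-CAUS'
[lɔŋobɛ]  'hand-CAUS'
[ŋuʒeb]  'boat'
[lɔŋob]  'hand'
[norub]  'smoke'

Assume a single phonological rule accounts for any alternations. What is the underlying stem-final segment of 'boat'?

The stem for 'boat' ends in [v] in [ŋuʒevɛ] but [b] in [ŋuʒeb].
Compare 'hand', with invariant [b] in [lɔŋobɛ] and [lɔŋob]: an analysis with underlying /b/ and a rule producing [v] before the CAUS suffix would wrongly predict alternation here too.
Therefore /v/ is basic and [b] is derived by word-final hardening (voiced fricatives become stops word-finally).

/v/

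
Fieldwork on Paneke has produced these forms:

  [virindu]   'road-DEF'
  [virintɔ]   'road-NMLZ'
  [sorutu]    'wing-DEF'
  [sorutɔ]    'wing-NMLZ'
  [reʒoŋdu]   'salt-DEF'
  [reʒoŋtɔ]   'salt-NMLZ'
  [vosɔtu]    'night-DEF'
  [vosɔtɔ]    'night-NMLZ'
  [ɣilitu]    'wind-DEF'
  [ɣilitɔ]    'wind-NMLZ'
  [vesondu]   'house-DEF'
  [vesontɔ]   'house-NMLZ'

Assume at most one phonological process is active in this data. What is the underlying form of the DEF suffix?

/-du/

The DEF suffix surfaces as [-du] and [-tu], depending on the final segment of the stem.
The NMLZ suffix, which begins with [t], is invariant after every stem; so [t] is not altered by any rule here.
The DEF suffix is therefore /-du/ underlyingly, with post-vocalic devoicing: voiced stops become voiceless after a vowel.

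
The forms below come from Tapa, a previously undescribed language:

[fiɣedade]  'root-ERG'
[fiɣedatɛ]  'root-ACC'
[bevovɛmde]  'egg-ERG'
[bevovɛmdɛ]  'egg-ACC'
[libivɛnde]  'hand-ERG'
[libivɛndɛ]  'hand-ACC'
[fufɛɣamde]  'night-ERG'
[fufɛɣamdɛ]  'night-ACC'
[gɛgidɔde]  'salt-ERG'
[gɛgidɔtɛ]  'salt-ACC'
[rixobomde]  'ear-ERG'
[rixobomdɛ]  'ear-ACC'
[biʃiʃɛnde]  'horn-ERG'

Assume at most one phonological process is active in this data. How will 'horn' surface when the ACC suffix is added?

[biʃiʃɛndɛ]

The ACC suffix surfaces as [-dɛ] and [-tɛ], depending on the final segment of the stem.
The ERG suffix, which begins with [d], is invariant after every stem; so [d] is not altered by any rule here.
The ACC suffix is therefore /-tɛ/ underlyingly, with post-nasal voicing: voiceless stops become voiced after a nasal.
After 'horn', which ends in a nasal, the suffix surfaces as [-dɛ], giving [biʃiʃɛndɛ].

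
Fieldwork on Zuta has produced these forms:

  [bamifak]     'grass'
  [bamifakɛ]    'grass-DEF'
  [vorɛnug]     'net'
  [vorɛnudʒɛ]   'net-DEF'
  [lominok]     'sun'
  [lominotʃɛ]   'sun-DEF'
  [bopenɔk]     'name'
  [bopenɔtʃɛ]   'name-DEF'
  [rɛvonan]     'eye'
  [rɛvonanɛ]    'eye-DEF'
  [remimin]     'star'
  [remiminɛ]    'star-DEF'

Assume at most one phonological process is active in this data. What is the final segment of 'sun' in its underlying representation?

/tʃ/

The stem for 'sun' ends in [k] in [lominok] but [tʃ] in [lominotʃɛ].
The stem 'grass' ([bamifak], [bamifakɛ]) shows [k] unchanged in both environments, so [k] cannot be basic with [tʃ] derived before the DEF suffix.
The alternation reflects depalatalization: palato-alveolar /tʃ/ and /dʒ/ become [k] and [g] when no front vowel follows. /tʃ/ is underlying.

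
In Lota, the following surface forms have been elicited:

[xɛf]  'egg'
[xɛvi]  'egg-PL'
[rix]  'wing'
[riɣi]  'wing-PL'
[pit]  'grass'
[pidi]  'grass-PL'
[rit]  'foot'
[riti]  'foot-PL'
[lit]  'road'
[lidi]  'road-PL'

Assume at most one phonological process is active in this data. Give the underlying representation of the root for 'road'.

/lid/

The root 'road' surfaces as [lit] and [lidi], with a stem-final [t] ~ [d] alternation.
Compare 'foot', with invariant [t] in [rit] and [riti]: an analysis with underlying /t/ and a rule producing [d] before the PL suffix would wrongly predict alternation here too.
The underlying segment must be /d/; voiced obstruents become voiceless word-finally, yielding [t] there.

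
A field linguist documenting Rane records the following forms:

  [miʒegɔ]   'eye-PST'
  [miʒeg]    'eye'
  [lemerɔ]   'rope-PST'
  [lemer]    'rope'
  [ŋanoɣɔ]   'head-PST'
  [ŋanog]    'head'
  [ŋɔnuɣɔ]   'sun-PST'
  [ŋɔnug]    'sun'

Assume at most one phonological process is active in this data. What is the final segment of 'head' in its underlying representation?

/ɣ/

'head' shows [ɣ] ~ [g] at the end of the stem ([ŋanoɣɔ] vs [ŋanog]).
If /g/ were underlying and a rule turned it into [ɣ] before the PST suffix, 'eye' would also alternate; but it has [g] in both [miʒegɔ] and [miʒeg].
So /ɣ/ is underlying, and a rule of word-final hardening — voiced fricatives become stops word-finally — gives [g].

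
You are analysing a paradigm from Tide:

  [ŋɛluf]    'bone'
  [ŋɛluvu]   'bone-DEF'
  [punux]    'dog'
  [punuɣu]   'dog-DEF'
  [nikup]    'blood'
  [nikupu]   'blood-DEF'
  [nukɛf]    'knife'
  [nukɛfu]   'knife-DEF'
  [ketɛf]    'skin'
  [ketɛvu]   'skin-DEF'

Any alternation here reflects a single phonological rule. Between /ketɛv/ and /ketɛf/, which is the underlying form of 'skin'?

/ketɛv/

The stem for 'skin' ends in [f] in [ketɛf] but [v] in [ketɛvu].
Compare 'knife', with invariant [f] in [nukɛf] and [nukɛfu]: an analysis with underlying /f/ and a rule producing [v] before the DEF suffix would wrongly predict alternation here too.
The underlying segment must be /v/; voiced obstruents become voiceless word-finally, yielding [f] there.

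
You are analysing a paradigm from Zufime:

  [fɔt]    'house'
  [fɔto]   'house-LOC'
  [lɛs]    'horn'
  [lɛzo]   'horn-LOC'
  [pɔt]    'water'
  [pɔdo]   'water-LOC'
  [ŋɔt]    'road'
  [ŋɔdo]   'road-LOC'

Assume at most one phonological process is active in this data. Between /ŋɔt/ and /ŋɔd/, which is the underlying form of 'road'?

/ŋɔd/

The root 'road' surfaces as [ŋɔt] and [ŋɔdo], with a stem-final [t] ~ [d] alternation.
Compare 'house', with invariant [t] in [fɔt] and [fɔto]: an analysis with underlying /t/ and a rule producing [d] before the LOC suffix would wrongly predict alternation here too.
So /d/ is underlying, and a rule of word-final obstruent devoicing — voiced obstruents become voiceless word-finally — gives [t].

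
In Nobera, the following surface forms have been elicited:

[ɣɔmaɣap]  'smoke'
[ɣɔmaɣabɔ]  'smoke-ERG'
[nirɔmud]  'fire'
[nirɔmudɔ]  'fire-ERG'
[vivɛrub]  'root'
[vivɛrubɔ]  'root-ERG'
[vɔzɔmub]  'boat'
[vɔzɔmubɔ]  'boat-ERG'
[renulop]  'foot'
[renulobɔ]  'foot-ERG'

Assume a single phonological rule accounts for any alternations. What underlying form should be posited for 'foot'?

/renulop/

In [renulop] and [renulobɔ] the final segment of 'foot' alternates: [p] ~ [b].
Compare 'root', with invariant [b] in [vivɛrub] and [vivɛrubɔ]: an analysis with underlying /b/ and a rule producing [p] in isolation would wrongly predict alternation here too.
The alternation reflects intervocalic voicing: voiceless stops become voiced between vowels. /p/ is underlying.
Hence 'foot' is /renulop/ underlyingly.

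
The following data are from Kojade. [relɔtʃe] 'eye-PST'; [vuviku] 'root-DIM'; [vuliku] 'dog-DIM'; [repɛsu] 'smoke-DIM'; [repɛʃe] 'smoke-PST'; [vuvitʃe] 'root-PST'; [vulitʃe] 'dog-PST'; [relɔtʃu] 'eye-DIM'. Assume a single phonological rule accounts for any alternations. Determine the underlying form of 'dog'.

/vulik/

'dog' shows [tʃ] ~ [k] at the end of the stem ([vulitʃe] vs [vuliku]).
Compare 'eye', with invariant [tʃ] in [relɔtʃe] and [relɔtʃu]: an analysis with underlying /tʃ/ and a rule producing [k] before the DIM suffix would wrongly predict alternation here too.
Therefore /k/ is basic and [tʃ] is derived by palatalization before a front vowel (/k/ and /s/ become palato-alveolar [tʃ] and [ʃ] before a front vowel).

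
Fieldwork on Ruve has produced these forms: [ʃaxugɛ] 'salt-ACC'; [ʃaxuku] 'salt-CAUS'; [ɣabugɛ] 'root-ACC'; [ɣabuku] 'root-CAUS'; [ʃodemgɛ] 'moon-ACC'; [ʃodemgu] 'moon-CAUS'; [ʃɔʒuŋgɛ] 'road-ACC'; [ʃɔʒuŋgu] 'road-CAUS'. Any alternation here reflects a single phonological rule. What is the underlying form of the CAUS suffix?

/-ku/

The CAUS suffix surfaces as [-gu] and [-ku], depending on the final segment of the stem.
The ACC suffix, which begins with [g], is invariant after every stem; so [g] is not altered by any rule here.
So the underlying form is /-ku/, and voiceless stops become voiced after a nasal.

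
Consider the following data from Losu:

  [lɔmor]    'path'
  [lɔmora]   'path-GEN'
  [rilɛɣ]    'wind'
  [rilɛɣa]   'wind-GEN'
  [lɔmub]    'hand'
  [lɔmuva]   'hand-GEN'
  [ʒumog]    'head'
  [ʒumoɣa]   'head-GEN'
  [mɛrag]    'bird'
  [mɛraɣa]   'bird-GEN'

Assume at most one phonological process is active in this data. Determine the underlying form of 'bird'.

The root 'bird' surfaces as [mɛrag] and [mɛraɣa], with a stem-final [g] ~ [ɣ] alternation.
If /ɣ/ were underlying and a rule turned it into [g] in isolation, 'wind' would also alternate; but it has [ɣ] in both [rilɛɣ] and [rilɛɣa].
The underlying segment must be /g/; voiced stops become fricatives between vowels, yielding [ɣ] there.
So 'bird' = /mɛrag/.

/mɛrag/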